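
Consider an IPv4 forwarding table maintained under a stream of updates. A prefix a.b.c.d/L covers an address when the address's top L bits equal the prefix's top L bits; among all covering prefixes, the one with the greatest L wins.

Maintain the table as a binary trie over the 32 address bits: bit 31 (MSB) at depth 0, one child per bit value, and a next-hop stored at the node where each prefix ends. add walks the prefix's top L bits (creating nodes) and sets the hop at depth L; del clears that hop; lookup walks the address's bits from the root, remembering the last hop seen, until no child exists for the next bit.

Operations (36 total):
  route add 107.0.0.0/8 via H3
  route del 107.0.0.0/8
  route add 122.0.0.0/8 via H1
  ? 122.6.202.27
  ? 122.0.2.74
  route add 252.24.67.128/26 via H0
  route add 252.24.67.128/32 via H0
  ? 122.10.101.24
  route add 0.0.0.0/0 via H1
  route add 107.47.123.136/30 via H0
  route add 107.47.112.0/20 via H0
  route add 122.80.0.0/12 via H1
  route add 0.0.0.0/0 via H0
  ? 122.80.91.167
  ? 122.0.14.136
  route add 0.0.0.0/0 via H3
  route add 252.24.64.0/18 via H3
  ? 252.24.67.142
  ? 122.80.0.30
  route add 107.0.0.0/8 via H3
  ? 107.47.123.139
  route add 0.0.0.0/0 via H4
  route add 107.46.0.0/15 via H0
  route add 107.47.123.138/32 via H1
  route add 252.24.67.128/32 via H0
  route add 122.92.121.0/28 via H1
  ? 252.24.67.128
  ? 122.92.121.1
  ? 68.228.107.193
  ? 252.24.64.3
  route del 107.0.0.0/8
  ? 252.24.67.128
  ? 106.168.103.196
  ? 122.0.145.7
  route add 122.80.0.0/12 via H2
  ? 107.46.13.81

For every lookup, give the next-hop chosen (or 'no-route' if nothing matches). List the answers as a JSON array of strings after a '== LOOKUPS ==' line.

Trace:
  add 107.0.0.0/8 -> H3 at depth 8
  - 107.0.0.0/8 clear@8
  add 122.0.0.0/8 -> H1 at depth 8
  ? 122.6.202.27  path d0:-→d1:-→d2:-→d3:-→d4:-→d5:-→d6:-→d7:-→d8:H1  best=H1
  ? 122.0.2.74  path d0:-→d1:-→d2:-→d3:-→d4:-→d5:-→d6:-→d7:-→d8:H1  best=H1
  add 252.24.67.128/26 -> H0 at depth 26
  add 252.24.67.128/32 -> H0 at depth 32
  ? 122.10.101.24  path d0:-→d1:-→d2:-→d3:-→d4:-→d5:-→d6:-→d7:-→d8:H1  best=H1
  add 0.0.0.0/0 -> H1 at depth 0
  add 107.47.123.136/30 -> H0 at depth 30
  add 107.47.112.0/20 -> H0 at depth 20
  add 122.80.0.0/12 -> H1 at depth 12
  add 0.0.0.0/0 -> H0 at depth 0
  ? 122.80.91.167  path d0:H0→d1:-→d2:-→d3:-→d4:-→d5:-→d6:-→d7:-→d8:H1→d9:-→d10:-→d11:-→d12:H1  best=H1
  ? 122.0.14.136  path d0:H0→d1:-→d2:-→d3:-→d4:-→d5:-→d6:-→d7:-→d8:H1→d9:-  best=H1
  add 0.0.0.0/0 -> H3 at depth 0
  add 252.24.64.0/18 -> H3 at depth 18
  ? 252.24.67.142  path d0:H3→d1:-→d2:-→d3:-→d4:-→d5:-→d6:-→d7:-→d8:-→d9:-→d10:-→d11:-→d12:-→d13:-→d14:-→d15:-→d16:-→d17:-→d18:H3→d19:-→d20:-→d21:-→d22:-→d23:-→d24:-→d25:-→d26:H0→d27:-→d28:-  best=H0
  ? 122.80.0.30  path d0:H3→d1:-→d2:-→d3:-→d4:-→d5:-→d6:-→d7:-→d8:H1→d9:-→d10:-→d11:-→d12:H1  best=H1
  add 107.0.0.0/8 -> H3 at depth 8
  ? 107.47.123.139  path d0:H3→d1:-→d2:-→d3:-→d4:-→d5:-→d6:-→d7:-→d8:H3→d9:-→d10:-→d11:-→d12:-→d13:-→d14:-→d15:-→d16:-→d17:-→d18:-→d19:-→d20:H0→d21:-→d22:-→d23:-→d24:-→d25:-→d26:-→d27:-→d28:-→d29:-→d30:H0  best=H0
  add 0.0.0.0/0 -> H4 at depth 0
  add 107.46.0.0/15 -> H0 at depth 15
  add 107.47.123.138/32 -> H1 at depth 32
  add 252.24.67.128/32 -> H0 at depth 32
  add 122.92.121.0/28 -> H1 at depth 28
  ? 252.24.67.128  path d0:H4→d1:-→d2:-→d3:-→d4:-→d5:-→d6:-→d7:-→d8:-→d9:-→d10:-→d11:-→d12:-→d13:-→d14:-→d15:-→d16:-→d17:-→d18:H3→d19:-→d20:-→d21:-→d22:-→d23:-→d24:-→d25:-→d26:H0→d27:-→d28:-→d29:-→d30:-→d31:-→d32:H0  best=H0
  ? 122.92.121.1  path d0:H4→d1:-→d2:-→d3:-→d4:-→d5:-→d6:-→d7:-→d8:H1→d9:-→d10:-→d11:-→d12:H1→d13:-→d14:-→d15:-→d16:-→d17:-→d18:-→d19:-→d20:-→d21:-→d22:-→d23:-→d24:-→d25:-→d26:-→d27:-→d28:H1  best=H1
  ? 68.228.107.193  path d0:H4→d1:-→d2:-  best=H4
  ? 252.24.64.3  path d0:H4→d1:-→d2:-→d3:-→d4:-→d5:-→d6:-→d7:-→d8:-→d9:-→d10:-→d11:-→d12:-→d13:-→d14:-→d15:-→d16:-→d17:-→d18:H3→d19:-→d20:-→d21:-→d22:-  best=H3
  - 107.0.0.0/8 clear@8
  ? 252.24.67.128  path d0:H4→d1:-→d2:-→d3:-→d4:-→d5:-→d6:-→d7:-→d8:-→d9:-→d10:-→d11:-→d12:-→d13:-→d14:-→d15:-→d16:-→d17:-→d18:H3→d19:-→d20:-→d21:-→d22:-→d23:-→d24:-→d25:-→d26:H0→d27:-→d28:-→d29:-→d30:-→d31:-→d32:H0  best=H0
  ? 106.168.103.196  path d0:H4→d1:-→d2:-→d3:-→d4:-→d5:-→d6:-→d7:-  best=H4
  ? 122.0.145.7  path d0:H4→d1:-→d2:-→d3:-→d4:-→d5:-→d6:-→d7:-→d8:H1→d9:-  best=H1
  add 122.80.0.0/12 -> H2 at depth 12
  ? 107.46.13.81  path d0:H4→d1:-→d2:-→d3:-→d4:-→d5:-→d6:-→d7:-→d8:-→d9:-→d10:-→d11:-→d12:-→d13:-→d14:-→d15:H0  best=H0

== LOOKUPS ==
["H1","H1","H1","H1","H1","H0","H1","H0","H0","H1","H4","H3","H0","H4","H1","H0"]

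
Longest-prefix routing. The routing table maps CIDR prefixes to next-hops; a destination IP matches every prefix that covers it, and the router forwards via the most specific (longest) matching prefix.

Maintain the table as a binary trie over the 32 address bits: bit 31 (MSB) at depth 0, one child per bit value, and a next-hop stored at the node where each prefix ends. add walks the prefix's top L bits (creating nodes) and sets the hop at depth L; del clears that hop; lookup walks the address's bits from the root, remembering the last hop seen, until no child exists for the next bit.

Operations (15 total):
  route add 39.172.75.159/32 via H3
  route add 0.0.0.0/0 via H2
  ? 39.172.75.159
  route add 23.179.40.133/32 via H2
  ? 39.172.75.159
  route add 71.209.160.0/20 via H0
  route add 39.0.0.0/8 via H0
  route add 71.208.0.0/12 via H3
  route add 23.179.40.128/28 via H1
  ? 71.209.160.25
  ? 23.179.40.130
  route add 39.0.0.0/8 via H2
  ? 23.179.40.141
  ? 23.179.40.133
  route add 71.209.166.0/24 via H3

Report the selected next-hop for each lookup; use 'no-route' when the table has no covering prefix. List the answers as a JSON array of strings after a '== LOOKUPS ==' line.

Apply in order:
  add 39.172.75.159/32 -> H3 at depth 32
  add 0.0.0.0/0 -> H2 at depth 0
  lookup 39.172.75.159: bits 00100111101011000100101110011111 walk d0:H2→d1:-→d2:-→d3:-→d4:-→d5:-→d6:-→d7:-→d8:-→d9:-→d10:-→d11:-→d12:-→d13:-→d14:-→d15:-→d16:-→d17:-→d18:-→d19:-→d20:-→d21:-→d22:-→d23:-→d24:-→d25:-→d26:-→d27:-→d28:-→d29:-→d30:-→d31:-→d32:H3 -> H3
  add 23.179.40.133/32 -> H2 at depth 32
  lookup 39.172.75.159: bits 00100111101011000100101110011111 walk d0:H2→d1:-→d2:-→d3:-→d4:-→d5:-→d6:-→d7:-→d8:-→d9:-→d10:-→d11:-→d12:-→d13:-→d14:-→d15:-→d16:-→d17:-→d18:-→d19:-→d20:-→d21:-→d22:-→d23:-→d24:-→d25:-→d26:-→d27:-→d28:-→d29:-→d30:-→d31:-→d32:H3 -> H3
  add 71.209.160.0/20 -> H0 at depth 20
  add 39.0.0.0/8 -> H0 at depth 8
  add 71.208.0.0/12 -> H3 at depth 12
  add 23.179.40.128/28 -> H1 at depth 28
  lookup 71.209.160.25: bits 01000111110100011010 walk d0:H2→d1:-→d2:-→d3:-→d4:-→d5:-→d6:-→d7:-→d8:-→d9:-→d10:-→d11:-→d12:H3→d13:-→d14:-→d15:-→d16:-→d17:-→d18:-→d19:-→d20:H0 -> H0
  lookup 23.179.40.130: bits 00010111101100110010100010000 walk d0:H2→d1:-→d2:-→d3:-→d4:-→d5:-→d6:-→d7:-→d8:-→d9:-→d10:-→d11:-→d12:-→d13:-→d14:-→d15:-→d16:-→d17:-→d18:-→d19:-→d20:-→d21:-→d22:-→d23:-→d24:-→d25:-→d26:-→d27:-→d28:H1→d29:- -> H1
  add 39.0.0.0/8 -> H2 at depth 8
  lookup 23.179.40.141: bits 0001011110110011001010001000 walk d0:H2→d1:-→d2:-→d3:-→d4:-→d5:-→d6:-→d7:-→d8:-→d9:-→d10:-→d11:-→d12:-→d13:-→d14:-→d15:-→d16:-→d17:-→d18:-→d19:-→d20:-→d21:-→d22:-→d23:-→d24:-→d25:-→d26:-→d27:-→d28:H1 -> H1
  lookup 23.179.40.133: bits 00010111101100110010100010000101 walk d0:H2→d1:-→d2:-→d3:-→d4:-→d5:-→d6:-→d7:-→d8:-→d9:-→d10:-→d11:-→d12:-→d13:-→d14:-→d15:-→d16:-→d17:-→d18:-→d19:-→d20:-→d21:-→d22:-→d23:-→d24:-→d25:-→d26:-→d27:-→d28:H1→d29:-→d30:-→d31:-→d32:H2 -> H2
  add 71.209.166.0/24 -> H3 at depth 24

== LOOKUPS ==
["H3","H3","H0","H1","H1","H2"]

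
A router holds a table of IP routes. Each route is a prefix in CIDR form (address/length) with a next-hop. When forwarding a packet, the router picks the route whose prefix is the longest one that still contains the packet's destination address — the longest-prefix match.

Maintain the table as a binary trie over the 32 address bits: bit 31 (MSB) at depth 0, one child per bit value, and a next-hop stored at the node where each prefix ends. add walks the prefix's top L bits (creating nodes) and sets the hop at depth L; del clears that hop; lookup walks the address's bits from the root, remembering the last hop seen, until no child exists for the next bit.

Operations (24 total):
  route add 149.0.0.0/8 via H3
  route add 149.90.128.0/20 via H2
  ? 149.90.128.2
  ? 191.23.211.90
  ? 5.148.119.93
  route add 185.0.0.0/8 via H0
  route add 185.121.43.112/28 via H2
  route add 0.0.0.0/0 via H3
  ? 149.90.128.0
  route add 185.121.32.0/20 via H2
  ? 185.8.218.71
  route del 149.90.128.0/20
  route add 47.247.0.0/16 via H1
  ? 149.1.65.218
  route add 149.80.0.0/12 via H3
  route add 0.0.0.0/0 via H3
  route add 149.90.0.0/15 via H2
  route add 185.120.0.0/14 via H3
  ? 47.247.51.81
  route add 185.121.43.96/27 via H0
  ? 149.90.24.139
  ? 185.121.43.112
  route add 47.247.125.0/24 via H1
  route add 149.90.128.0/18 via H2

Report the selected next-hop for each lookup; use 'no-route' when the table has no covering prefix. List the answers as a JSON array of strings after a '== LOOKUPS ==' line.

Process each operation:
  + 149.0.0.0/8 (H3) depth=8
  + 149.90.128.0/20 (H2) depth=20
  ? 149.90.128.2  path d0:-→d1:-→d2:-→d3:-→d4:-→d5:-→d6:-→d7:-→d8:H3→d9:-→d10:-→d11:-→d12:-→d13:-→d14:-→d15:-→d16:-→d17:-→d18:-→d19:-→d20:H2  best=H2
  ? 191.23.211.90  path d0:-→d1:-→d2:-  best=no-route
  ? 5.148.119.93  path d0:-  best=no-route
  + 185.0.0.0/8 (H0) depth=8
  + 185.121.43.112/28 (H2) depth=28
  + 0.0.0.0/0 (H3) depth=0
  ? 149.90.128.0  path d0:H3→d1:-→d2:-→d3:-→d4:-→d5:-→d6:-→d7:-→d8:H3→d9:-→d10:-→d11:-→d12:-→d13:-→d14:-→d15:-→d16:-→d17:-→d18:-→d19:-→d20:H2  best=H2
  + 185.121.32.0/20 (H2) depth=20
  ? 185.8.218.71  path d0:H3→d1:-→d2:-→d3:-→d4:-→d5:-→d6:-→d7:-→d8:H0→d9:-  best=H0
  del 149.90.128.0/20 (clear depth 20)
  + 47.247.0.0/16 (H1) depth=16
  ? 149.1.65.218  path d0:H3→d1:-→d2:-→d3:-→d4:-→d5:-→d6:-→d7:-→d8:H3→d9:-  best=H3
  + 149.80.0.0/12 (H3) depth=12
  + 0.0.0.0/0 (H3) depth=0
  + 149.90.0.0/15 (H2) depth=15
  + 185.120.0.0/14 (H3) depth=14
  ? 47.247.51.81  path d0:H3→d1:-→d2:-→d3:-→d4:-→d5:-→d6:-→d7:-→d8:-→d9:-→d10:-→d11:-→d12:-→d13:-→d14:-→d15:-→d16:H1  best=H1
  + 185.121.43.96/27 (H0) depth=27
  ? 149.90.24.139  path d0:H3→d1:-→d2:-→d3:-→d4:-→d5:-→d6:-→d7:-→d8:H3→d9:-→d10:-→d11:-→d12:H3→d13:-→d14:-→d15:H2→d16:-  best=H2
  ? 185.121.43.112  path d0:H3→d1:-→d2:-→d3:-→d4:-→d5:-→d6:-→d7:-→d8:H0→d9:-→d10:-→d11:-→d12:-→d13:-→d14:H3→d15:-→d16:-→d17:-→d18:-→d19:-→d20:H2→d21:-→d22:-→d23:-→d24:-→d25:-→d26:-→d27:H0→d28:H2  best=H2
  + 47.247.125.0/24 (H1) depth=24
  + 149.90.128.0/18 (H2) depth=18

== LOOKUPS ==
["H2","no-route","no-route","H2","H0","H3","H1","H2","H2"]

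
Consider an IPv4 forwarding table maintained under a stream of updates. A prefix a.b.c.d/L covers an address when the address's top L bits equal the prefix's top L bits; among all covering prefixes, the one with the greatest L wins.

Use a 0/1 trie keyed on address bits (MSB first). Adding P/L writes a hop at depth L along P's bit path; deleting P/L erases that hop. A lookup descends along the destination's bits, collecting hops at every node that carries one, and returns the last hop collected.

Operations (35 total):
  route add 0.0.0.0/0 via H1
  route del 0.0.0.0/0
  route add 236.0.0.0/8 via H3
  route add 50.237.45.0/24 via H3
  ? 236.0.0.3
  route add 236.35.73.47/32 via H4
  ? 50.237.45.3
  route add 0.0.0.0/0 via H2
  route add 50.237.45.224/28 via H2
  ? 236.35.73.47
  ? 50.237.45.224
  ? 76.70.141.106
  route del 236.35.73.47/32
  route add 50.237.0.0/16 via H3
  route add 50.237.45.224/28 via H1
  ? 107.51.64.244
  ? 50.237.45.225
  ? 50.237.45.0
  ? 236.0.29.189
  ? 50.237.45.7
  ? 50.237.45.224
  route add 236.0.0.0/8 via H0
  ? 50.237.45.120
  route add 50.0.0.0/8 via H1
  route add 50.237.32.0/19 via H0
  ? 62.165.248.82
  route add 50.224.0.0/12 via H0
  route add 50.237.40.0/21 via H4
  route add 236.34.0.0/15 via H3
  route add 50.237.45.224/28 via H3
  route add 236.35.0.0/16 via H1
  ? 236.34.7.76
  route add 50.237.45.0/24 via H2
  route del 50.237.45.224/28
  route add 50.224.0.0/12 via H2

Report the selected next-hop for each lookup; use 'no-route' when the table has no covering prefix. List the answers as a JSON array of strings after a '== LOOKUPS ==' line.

Process each operation:
  + 0.0.0.0/0 (H1) depth=0
  del 0.0.0.0/0 (clear depth 0)
  + 236.0.0.0/8 (H3) depth=8
  + 50.237.45.0/24 (H3) depth=24
  ? 236.0.0.3  path d0:-→d1:-→d2:-→d3:-→d4:-→d5:-→d6:-→d7:-→d8:H3  best=H3
  + 236.35.73.47/32 (H4) depth=32
  ? 50.237.45.3  path d0:-→d1:-→d2:-→d3:-→d4:-→d5:-→d6:-→d7:-→d8:-→d9:-→d10:-→d11:-→d12:-→d13:-→d14:-→d15:-→d16:-→d17:-→d18:-→d19:-→d20:-→d21:-→d22:-→d23:-→d24:H3  best=H3
  + 0.0.0.0/0 (H2) depth=0
  + 50.237.45.224/28 (H2) depth=28
  ? 236.35.73.47  path d0:H2→d1:-→d2:-→d3:-→d4:-→d5:-→d6:-→d7:-→d8:H3→d9:-→d10:-→d11:-→d12:-→d13:-→d14:-→d15:-→d16:-→d17:-→d18:-→d19:-→d20:-→d21:-→d22:-→d23:-→d24:-→d25:-→d26:-→d27:-→d28:-→d29:-→d30:-→d31:-→d32:H4  best=H4
  ? 50.237.45.224  path d0:H2→d1:-→d2:-→d3:-→d4:-→d5:-→d6:-→d7:-→d8:-→d9:-→d10:-→d11:-→d12:-→d13:-→d14:-→d15:-→d16:-→d17:-→d18:-→d19:-→d20:-→d21:-→d22:-→d23:-→d24:H3→d25:-→d26:-→d27:-→d28:H2  best=H2
  ? 76.70.141.106  path d0:H2→d1:-  best=H2
  del 236.35.73.47/32 (clear depth 32)
  + 50.237.0.0/16 (H3) depth=16
  + 50.237.45.224/28 (H1) depth=28
  ? 107.51.64.244  path d0:H2→d1:-  best=H2
  ? 50.237.45.225  path d0:H2→d1:-→d2:-→d3:-→d4:-→d5:-→d6:-→d7:-→d8:-→d9:-→d10:-→d11:-→d12:-→d13:-→d14:-→d15:-→d16:H3→d17:-→d18:-→d19:-→d20:-→d21:-→d22:-→d23:-→d24:H3→d25:-→d26:-→d27:-→d28:H1  best=H1
  ? 50.237.45.0  path d0:H2→d1:-→d2:-→d3:-→d4:-→d5:-→d6:-→d7:-→d8:-→d9:-→d10:-→d11:-→d12:-→d13:-→d14:-→d15:-→d16:H3→d17:-→d18:-→d19:-→d20:-→d21:-→d22:-→d23:-→d24:H3  best=H3
  ? 236.0.29.189  path d0:H2→d1:-→d2:-→d3:-→d4:-→d5:-→d6:-→d7:-→d8:H3→d9:-→d10:-  best=H3
  ? 50.237.45.7  path d0:H2→d1:-→d2:-→d3:-→d4:-→d5:-→d6:-→d7:-→d8:-→d9:-→d10:-→d11:-→d12:-→d13:-→d14:-→d15:-→d16:H3→d17:-→d18:-→d19:-→d20:-→d21:-→d22:-→d23:-→d24:H3  best=H3
  ? 50.237.45.224  path d0:H2→d1:-→d2:-→d3:-→d4:-→d5:-→d6:-→d7:-→d8:-→d9:-→d10:-→d11:-→d12:-→d13:-→d14:-→d15:-→d16:H3→d17:-→d18:-→d19:-→d20:-→d21:-→d22:-→d23:-→d24:H3→d25:-→d26:-→d27:-→d28:H1  best=H1
  + 236.0.0.0/8 (H0) depth=8
  ? 50.237.45.120  path d0:H2→d1:-→d2:-→d3:-→d4:-→d5:-→d6:-→d7:-→d8:-→d9:-→d10:-→d11:-→d12:-→d13:-→d14:-→d15:-→d16:H3→d17:-→d18:-→d19:-→d20:-→d21:-→d22:-→d23:-→d24:H3  best=H3
  + 50.0.0.0/8 (H1) depth=8
  + 50.237.32.0/19 (H0) depth=19
  ? 62.165.248.82  path d0:H2→d1:-→d2:-→d3:-→d4:-  best=H2
  + 50.224.0.0/12 (H0) depth=12
  + 50.237.40.0/21 (H4) depth=21
  + 236.34.0.0/15 (H3) depth=15
  + 50.237.45.224/28 (H3) depth=28
  + 236.35.0.0/16 (H1) depth=16
  ? 236.34.7.76  path d0:H2→d1:-→d2:-→d3:-→d4:-→d5:-→d6:-→d7:-→d8:H0→d9:-→d10:-→d11:-→d12:-→d13:-→d14:-→d15:H3  best=H3
  + 50.237.45.0/24 (H2) depth=24
  del 50.237.45.224/28 (clear depth 28)
  + 50.224.0.0/12 (H2) depth=12

== LOOKUPS ==
["H3","H3","H4","H2","H2","H2","H1","H3","H3","H3","H1","H3","H2","H3"]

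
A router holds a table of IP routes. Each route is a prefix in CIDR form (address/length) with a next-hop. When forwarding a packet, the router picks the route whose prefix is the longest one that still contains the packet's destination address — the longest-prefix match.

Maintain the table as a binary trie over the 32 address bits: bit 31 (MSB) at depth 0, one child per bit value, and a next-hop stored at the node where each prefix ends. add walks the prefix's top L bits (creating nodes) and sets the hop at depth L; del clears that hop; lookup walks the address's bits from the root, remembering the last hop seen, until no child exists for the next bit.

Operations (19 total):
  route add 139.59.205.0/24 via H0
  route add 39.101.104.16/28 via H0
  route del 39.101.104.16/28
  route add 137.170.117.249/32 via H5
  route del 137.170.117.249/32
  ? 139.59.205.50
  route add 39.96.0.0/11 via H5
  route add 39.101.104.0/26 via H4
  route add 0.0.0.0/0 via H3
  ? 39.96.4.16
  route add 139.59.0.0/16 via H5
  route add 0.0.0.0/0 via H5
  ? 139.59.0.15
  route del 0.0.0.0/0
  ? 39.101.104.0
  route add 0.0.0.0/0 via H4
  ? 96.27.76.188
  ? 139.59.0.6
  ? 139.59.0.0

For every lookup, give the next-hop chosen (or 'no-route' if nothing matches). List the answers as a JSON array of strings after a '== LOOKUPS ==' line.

Process each operation:
  + 139.59.205.0/24 (H0) depth=24
  + 39.101.104.16/28 (H0) depth=28
  - 39.101.104.16/28 clear@28
  + 137.170.117.249/32 (H5) depth=32
  - 137.170.117.249/32 clear@32
  lookup 139.59.205.50: bits 100010110011101111001101 walk d0:-→d1:-→d2:-→d3:-→d4:-→d5:-→d6:-→d7:-→d8:-→d9:-→d10:-→d11:-→d12:-→d13:-→d14:-→d15:-→d16:-→d17:-→d18:-→d19:-→d20:-→d21:-→d22:-→d23:-→d24:H0 -> H0
  + 39.96.0.0/11 (H5) depth=11
  + 39.101.104.0/26 (H4) depth=26
  + 0.0.0.0/0 (H3) depth=0
  lookup 39.96.4.16: bits 0010011101100 walk d0:H3→d1:-→d2:-→d3:-→d4:-→d5:-→d6:-→d7:-→d8:-→d9:-→d10:-→d11:H5→d12:-→d13:- -> H5
  + 139.59.0.0/16 (H5) depth=16
  + 0.0.0.0/0 (H5) depth=0
  lookup 139.59.0.15: bits 1000101100111011 walk d0:H5→d1:-→d2:-→d3:-→d4:-→d5:-→d6:-→d7:-→d8:-→d9:-→d10:-→d11:-→d12:-→d13:-→d14:-→d15:-→d16:H5 -> H5
  - 0.0.0.0/0 clear@0
  lookup 39.101.104.0: bits 001001110110010101101000000 walk d0:-→d1:-→d2:-→d3:-→d4:-→d5:-→d6:-→d7:-→d8:-→d9:-→d10:-→d11:H5→d12:-→d13:-→d14:-→d15:-→d16:-→d17:-→d18:-→d19:-→d20:-→d21:-→d22:-→d23:-→d24:-→d25:-→d26:H4→d27:- -> H4
  + 0.0.0.0/0 (H4) depth=0
  lookup 96.27.76.188: bits 0 walk d0:H4→d1:- -> H4
  lookup 139.59.0.6: bits 1000101100111011 walk d0:H4→d1:-→d2:-→d3:-→d4:-→d5:-→d6:-→d7:-→d8:-→d9:-→d10:-→d11:-→d12:-→d13:-→d14:-→d15:-→d16:H5 -> H5
  lookup 139.59.0.0: bits 1000101100111011 walk d0:H4→d1:-→d2:-→d3:-→d4:-→d5:-→d6:-→d7:-→d8:-→d9:-→d10:-→d11:-→d12:-→d13:-→d14:-→d15:-→d16:H5 -> H5

== LOOKUPS ==
["H0","H5","H5","H4","H4","H5","H5"]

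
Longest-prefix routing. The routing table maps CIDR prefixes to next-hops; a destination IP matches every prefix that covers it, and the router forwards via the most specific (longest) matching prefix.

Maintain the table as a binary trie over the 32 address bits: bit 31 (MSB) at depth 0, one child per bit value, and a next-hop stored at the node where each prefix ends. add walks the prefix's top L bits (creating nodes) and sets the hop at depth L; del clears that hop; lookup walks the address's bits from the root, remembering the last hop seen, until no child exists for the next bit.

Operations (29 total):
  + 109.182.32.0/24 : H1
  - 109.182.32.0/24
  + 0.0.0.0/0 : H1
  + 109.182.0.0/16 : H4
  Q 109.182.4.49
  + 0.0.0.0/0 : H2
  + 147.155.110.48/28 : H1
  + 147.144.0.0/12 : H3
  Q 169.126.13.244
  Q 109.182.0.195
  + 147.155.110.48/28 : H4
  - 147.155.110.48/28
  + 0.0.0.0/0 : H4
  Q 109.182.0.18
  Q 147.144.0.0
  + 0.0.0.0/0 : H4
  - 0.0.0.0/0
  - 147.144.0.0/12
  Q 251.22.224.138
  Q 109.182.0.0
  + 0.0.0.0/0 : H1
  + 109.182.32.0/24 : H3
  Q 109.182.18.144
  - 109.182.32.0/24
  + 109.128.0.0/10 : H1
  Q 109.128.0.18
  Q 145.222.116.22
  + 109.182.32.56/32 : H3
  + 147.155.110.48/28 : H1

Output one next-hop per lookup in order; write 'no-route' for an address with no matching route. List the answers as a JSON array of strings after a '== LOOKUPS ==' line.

Apply in order:
  + 109.182.32.0/24 (H1) depth=24
  del 109.182.32.0/24 (clear depth 24)
  + 0.0.0.0/0 (H1) depth=0
  + 109.182.0.0/16 (H4) depth=16
  lookup 109.182.4.49: bits 011011011011011000 walk d0:H1→d1:-→d2:-→d3:-→d4:-→d5:-→d6:-→d7:-→d8:-→d9:-→d10:-→d11:-→d12:-→d13:-→d14:-→d15:-→d16:H4→d17:-→d18:- -> H4
  + 0.0.0.0/0 (H2) depth=0
  + 147.155.110.48/28 (H1) depth=28
  + 147.144.0.0/12 (H3) depth=12
  lookup 169.126.13.244: bits 10 walk d0:H2→d1:-→d2:- -> H2
  lookup 109.182.0.195: bits 011011011011011000 walk d0:H2→d1:-→d2:-→d3:-→d4:-→d5:-→d6:-→d7:-→d8:-→d9:-→d10:-→d11:-→d12:-→d13:-→d14:-→d15:-→d16:H4→d17:-→d18:- -> H4
  + 147.155.110.48/28 (H4) depth=28
  del 147.155.110.48/28 (clear depth 28)
  + 0.0.0.0/0 (H4) depth=0
  lookup 109.182.0.18: bits 011011011011011000 walk d0:H4→d1:-→d2:-→d3:-→d4:-→d5:-→d6:-→d7:-→d8:-→d9:-→d10:-→d11:-→d12:-→d13:-→d14:-→d15:-→d16:H4→d17:-→d18:- -> H4
  lookup 147.144.0.0: bits 100100111001 walk d0:H4→d1:-→d2:-→d3:-→d4:-→d5:-→d6:-→d7:-→d8:-→d9:-→d10:-→d11:-→d12:H3 -> H3
  + 0.0.0.0/0 (H4) depth=0
  del 0.0.0.0/0 (clear depth 0)
  del 147.144.0.0/12 (clear depth 12)
  lookup 251.22.224.138: bits 1 walk d0:-→d1:- -> no-route
  lookup 109.182.0.0: bits 011011011011011000 walk d0:-→d1:-→d2:-→d3:-→d4:-→d5:-→d6:-→d7:-→d8:-→d9:-→d10:-→d11:-→d12:-→d13:-→d14:-→d15:-→d16:H4→d17:-→d18:- -> H4
  + 0.0.0.0/0 (H1) depth=0
  + 109.182.32.0/24 (H3) depth=24
  lookup 109.182.18.144: bits 011011011011011000 walk d0:H1→d1:-→d2:-→d3:-→d4:-→d5:-→d6:-→d7:-→d8:-→d9:-→d10:-→d11:-→d12:-→d13:-→d14:-→d15:-→d16:H4→d17:-→d18:- -> H4
  del 109.182.32.0/24 (clear depth 24)
  + 109.128.0.0/10 (H1) depth=10
  lookup 109.128.0.18: bits 0110110110 walk d0:H1→d1:-→d2:-→d3:-→d4:-→d5:-→d6:-→d7:-→d8:-→d9:-→d10:H1 -> H1
  lookup 145.222.116.22: bits 100100 walk d0:H1→d1:-→d2:-→d3:-→d4:-→d5:-→d6:- -> H1
  + 109.182.32.56/32 (H3) depth=32
  + 147.155.110.48/28 (H1) depth=28

== LOOKUPS ==
["H4","H2","H4","H4","H3","no-route","H4","H4","H1","H1"]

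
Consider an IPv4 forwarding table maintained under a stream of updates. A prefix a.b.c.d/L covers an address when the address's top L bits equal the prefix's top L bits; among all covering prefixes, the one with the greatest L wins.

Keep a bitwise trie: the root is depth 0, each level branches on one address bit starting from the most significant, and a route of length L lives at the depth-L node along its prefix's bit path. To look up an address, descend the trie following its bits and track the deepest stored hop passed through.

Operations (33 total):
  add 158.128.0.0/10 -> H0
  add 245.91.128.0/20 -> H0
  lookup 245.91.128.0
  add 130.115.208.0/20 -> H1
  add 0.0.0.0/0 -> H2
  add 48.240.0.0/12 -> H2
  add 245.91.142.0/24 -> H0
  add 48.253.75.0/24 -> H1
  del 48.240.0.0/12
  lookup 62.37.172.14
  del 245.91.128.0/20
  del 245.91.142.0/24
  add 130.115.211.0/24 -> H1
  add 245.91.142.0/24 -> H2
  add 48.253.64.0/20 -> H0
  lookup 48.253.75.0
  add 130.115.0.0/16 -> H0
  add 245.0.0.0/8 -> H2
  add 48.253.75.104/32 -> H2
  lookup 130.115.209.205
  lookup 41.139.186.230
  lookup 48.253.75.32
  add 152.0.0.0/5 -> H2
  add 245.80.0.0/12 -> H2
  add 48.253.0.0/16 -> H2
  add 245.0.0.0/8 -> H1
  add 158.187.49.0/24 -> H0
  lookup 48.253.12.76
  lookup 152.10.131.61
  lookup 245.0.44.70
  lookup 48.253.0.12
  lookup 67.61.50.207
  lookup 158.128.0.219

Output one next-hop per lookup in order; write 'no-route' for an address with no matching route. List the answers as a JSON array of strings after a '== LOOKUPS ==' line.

Trace:
  add 158.128.0.0/10 -> H0 at depth 10
  add 245.91.128.0/20 -> H0 at depth 20
  lookup 245.91.128.0: bits 11110101010110111000 walk d0:-→d1:-→d2:-→d3:-→d4:-→d5:-→d6:-→d7:-→d8:-→d9:-→d10:-→d11:-→d12:-→d13:-→d14:-→d15:-→d16:-→d17:-→d18:-→d19:-→d20:H0 -> H0
  add 130.115.208.0/20 -> H1 at depth 20
  add 0.0.0.0/0 -> H2 at depth 0
  add 48.240.0.0/12 -> H2 at depth 12
  add 245.91.142.0/24 -> H0 at depth 24
  add 48.253.75.0/24 -> H1 at depth 24
  - 48.240.0.0/12 clear@12
  lookup 62.37.172.14: bits 0011 walk d0:H2→d1:-→d2:-→d3:-→d4:- -> H2
  - 245.91.128.0/20 clear@20
  - 245.91.142.0/24 clear@24
  add 130.115.211.0/24 -> H1 at depth 24
  add 245.91.142.0/24 -> H2 at depth 24
  add 48.253.64.0/20 -> H0 at depth 20
  lookup 48.253.75.0: bits 001100001111110101001011 walk d0:H2→d1:-→d2:-→d3:-→d4:-→d5:-→d6:-→d7:-→d8:-→d9:-→d10:-→d11:-→d12:-→d13:-→d14:-→d15:-→d16:-→d17:-→d18:-→d19:-→d20:H0→d21:-→d22:-→d23:-→d24:H1 -> H1
  add 130.115.0.0/16 -> H0 at depth 16
  add 245.0.0.0/8 -> H2 at depth 8
  add 48.253.75.104/32 -> H2 at depth 32
  lookup 130.115.209.205: bits 1000001001110011110100 walk d0:H2→d1:-→d2:-→d3:-→d4:-→d5:-→d6:-→d7:-→d8:-→d9:-→d10:-→d11:-→d12:-→d13:-→d14:-→d15:-→d16:H0→d17:-→d18:-→d19:-→d20:H1→d21:-→d22:- -> H1
  lookup 41.139.186.230: bits 001 walk d0:H2→d1:-→d2:-→d3:- -> H2
  lookup 48.253.75.32: bits 0011000011111101010010110 walk d0:H2→d1:-→d2:-→d3:-→d4:-→d5:-→d6:-→d7:-→d8:-→d9:-→d10:-→d11:-→d12:-→d13:-→d14:-→d15:-→d16:-→d17:-→d18:-→d19:-→d20:H0→d21:-→d22:-→d23:-→d24:H1→d25:- -> H1
  add 152.0.0.0/5 -> H2 at depth 5
  add 245.80.0.0/12 -> H2 at depth 12
  add 48.253.0.0/16 -> H2 at depth 16
  add 245.0.0.0/8 -> H1 at depth 8
  add 158.187.49.0/24 -> H0 at depth 24
  lookup 48.253.12.76: bits 00110000111111010 walk d0:H2→d1:-→d2:-→d3:-→d4:-→d5:-→d6:-→d7:-→d8:-→d9:-→d10:-→d11:-→d12:-→d13:-→d14:-→d15:-→d16:H2→d17:- -> H2
  lookup 152.10.131.61: bits 10011 walk d0:H2→d1:-→d2:-→d3:-→d4:-→d5:H2 -> H2
  lookup 245.0.44.70: bits 111101010 walk d0:H2→d1:-→d2:-→d3:-→d4:-→d5:-→d6:-→d7:-→d8:H1→d9:- -> H1
  lookup 48.253.0.12: bits 00110000111111010 walk d0:H2→d1:-→d2:-→d3:-→d4:-→d5:-→d6:-→d7:-→d8:-→d9:-→d10:-→d11:-→d12:-→d13:-→d14:-→d15:-→d16:H2→d17:- -> H2
  lookup 67.61.50.207: bits 0 walk d0:H2→d1:- -> H2
  lookup 158.128.0.219: bits 1001111010 walk d0:H2→d1:-→d2:-→d3:-→d4:-→d5:H2→d6:-→d7:-→d8:-→d9:-→d10:H0 -> H0

== LOOKUPS ==
["H0","H2","H1","H1","H2","H1","H2","H2","H1","H2","H2","H0"]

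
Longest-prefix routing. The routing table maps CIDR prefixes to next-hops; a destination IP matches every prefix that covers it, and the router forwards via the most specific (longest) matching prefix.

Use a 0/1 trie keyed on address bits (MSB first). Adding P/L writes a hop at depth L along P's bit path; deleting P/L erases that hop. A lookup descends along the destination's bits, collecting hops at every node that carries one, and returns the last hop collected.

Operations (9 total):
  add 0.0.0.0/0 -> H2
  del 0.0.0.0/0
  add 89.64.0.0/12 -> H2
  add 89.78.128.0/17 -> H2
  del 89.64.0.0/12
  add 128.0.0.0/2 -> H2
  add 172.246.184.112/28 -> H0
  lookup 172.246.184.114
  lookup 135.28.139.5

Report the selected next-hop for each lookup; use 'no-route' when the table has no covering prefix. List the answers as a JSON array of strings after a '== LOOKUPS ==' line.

Process each operation:
  + 0.0.0.0/0 (H2) depth=0
  del 0.0.0.0/0 (clear depth 0)
  + 89.64.0.0/12 (H2) depth=12
  + 89.78.128.0/17 (H2) depth=17
  del 89.64.0.0/12 (clear depth 12)
  + 128.0.0.0/2 (H2) depth=2
  + 172.246.184.112/28 (H0) depth=28
  Q 172.246.184.114: descend 1010110011110110101110000111 ; hops seen [H2,H0] ; pick H0
  Q 135.28.139.5: descend 10 ; hops seen [H2] ; pick H2

== LOOKUPS ==
["H0","H2"]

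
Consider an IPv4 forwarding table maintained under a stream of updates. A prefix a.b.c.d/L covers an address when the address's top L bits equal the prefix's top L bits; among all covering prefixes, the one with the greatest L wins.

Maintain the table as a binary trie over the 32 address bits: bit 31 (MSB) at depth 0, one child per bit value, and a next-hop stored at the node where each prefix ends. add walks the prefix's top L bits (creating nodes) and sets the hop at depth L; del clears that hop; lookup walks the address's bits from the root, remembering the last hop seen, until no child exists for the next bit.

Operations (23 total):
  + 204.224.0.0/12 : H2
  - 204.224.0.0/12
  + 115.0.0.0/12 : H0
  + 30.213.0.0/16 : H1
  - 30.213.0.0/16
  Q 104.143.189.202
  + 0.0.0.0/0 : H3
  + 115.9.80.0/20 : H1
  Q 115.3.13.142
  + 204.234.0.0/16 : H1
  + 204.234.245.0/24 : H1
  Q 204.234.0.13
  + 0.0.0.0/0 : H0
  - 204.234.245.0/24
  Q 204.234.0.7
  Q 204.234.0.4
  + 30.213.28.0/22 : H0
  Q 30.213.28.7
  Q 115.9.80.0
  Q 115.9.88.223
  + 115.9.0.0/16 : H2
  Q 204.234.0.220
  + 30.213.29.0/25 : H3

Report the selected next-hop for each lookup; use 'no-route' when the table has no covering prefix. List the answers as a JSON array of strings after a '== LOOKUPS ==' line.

Trace:
  + 204.224.0.0/12 (H2) depth=12
  del 204.224.0.0/12 (clear depth 12)
  + 115.0.0.0/12 (H0) depth=12
  + 30.213.0.0/16 (H1) depth=16
  del 30.213.0.0/16 (clear depth 16)
  lookup 104.143.189.202: bits 011 walk d0:-→d1:-→d2:-→d3:- -> no-route
  + 0.0.0.0/0 (H3) depth=0
  + 115.9.80.0/20 (H1) depth=20
  lookup 115.3.13.142: bits 011100110000 walk d0:H3→d1:-→d2:-→d3:-→d4:-→d5:-→d6:-→d7:-→d8:-→d9:-→d10:-→d11:-→d12:H0 -> H0
  + 204.234.0.0/16 (H1) depth=16
  + 204.234.245.0/24 (H1) depth=24
  lookup 204.234.0.13: bits 1100110011101010 walk d0:H3→d1:-→d2:-→d3:-→d4:-→d5:-→d6:-→d7:-→d8:-→d9:-→d10:-→d11:-→d12:-→d13:-→d14:-→d15:-→d16:H1 -> H1
  + 0.0.0.0/0 (H0) depth=0
  del 204.234.245.0/24 (clear depth 24)
  lookup 204.234.0.7: bits 1100110011101010 walk d0:H0→d1:-→d2:-→d3:-→d4:-→d5:-→d6:-→d7:-→d8:-→d9:-→d10:-→d11:-→d12:-→d13:-→d14:-→d15:-→d16:H1 -> H1
  lookup 204.234.0.4: bits 1100110011101010 walk d0:H0→d1:-→d2:-→d3:-→d4:-→d5:-→d6:-→d7:-→d8:-→d9:-→d10:-→d11:-→d12:-→d13:-→d14:-→d15:-→d16:H1 -> H1
  + 30.213.28.0/22 (H0) depth=22
  lookup 30.213.28.7: bits 0001111011010101000111 walk d0:H0→d1:-→d2:-→d3:-→d4:-→d5:-→d6:-→d7:-→d8:-→d9:-→d10:-→d11:-→d12:-→d13:-→d14:-→d15:-→d16:-→d17:-→d18:-→d19:-→d20:-→d21:-→d22:H0 -> H0
  lookup 115.9.80.0: bits 01110011000010010101 walk d0:H0→d1:-→d2:-→d3:-→d4:-→d5:-→d6:-→d7:-→d8:-→d9:-→d10:-→d11:-→d12:H0→d13:-→d14:-→d15:-→d16:-→d17:-→d18:-→d19:-→d20:H1 -> H1
  lookup 115.9.88.223: bits 01110011000010010101 walk d0:H0→d1:-→d2:-→d3:-→d4:-→d5:-→d6:-→d7:-→d8:-→d9:-→d10:-→d11:-→d12:H0→d13:-→d14:-→d15:-→d16:-→d17:-→d18:-→d19:-→d20:H1 -> H1
  + 115.9.0.0/16 (H2) depth=16
  lookup 204.234.0.220: bits 1100110011101010 walk d0:H0→d1:-→d2:-→d3:-→d4:-→d5:-→d6:-→d7:-→d8:-→d9:-→d10:-→d11:-→d12:-→d13:-→d14:-→d15:-→d16:H1 -> H1
  + 30.213.29.0/25 (H3) depth=25

== LOOKUPS ==
["no-route","H0","H1","H1","H1","H0","H1","H1","H1"]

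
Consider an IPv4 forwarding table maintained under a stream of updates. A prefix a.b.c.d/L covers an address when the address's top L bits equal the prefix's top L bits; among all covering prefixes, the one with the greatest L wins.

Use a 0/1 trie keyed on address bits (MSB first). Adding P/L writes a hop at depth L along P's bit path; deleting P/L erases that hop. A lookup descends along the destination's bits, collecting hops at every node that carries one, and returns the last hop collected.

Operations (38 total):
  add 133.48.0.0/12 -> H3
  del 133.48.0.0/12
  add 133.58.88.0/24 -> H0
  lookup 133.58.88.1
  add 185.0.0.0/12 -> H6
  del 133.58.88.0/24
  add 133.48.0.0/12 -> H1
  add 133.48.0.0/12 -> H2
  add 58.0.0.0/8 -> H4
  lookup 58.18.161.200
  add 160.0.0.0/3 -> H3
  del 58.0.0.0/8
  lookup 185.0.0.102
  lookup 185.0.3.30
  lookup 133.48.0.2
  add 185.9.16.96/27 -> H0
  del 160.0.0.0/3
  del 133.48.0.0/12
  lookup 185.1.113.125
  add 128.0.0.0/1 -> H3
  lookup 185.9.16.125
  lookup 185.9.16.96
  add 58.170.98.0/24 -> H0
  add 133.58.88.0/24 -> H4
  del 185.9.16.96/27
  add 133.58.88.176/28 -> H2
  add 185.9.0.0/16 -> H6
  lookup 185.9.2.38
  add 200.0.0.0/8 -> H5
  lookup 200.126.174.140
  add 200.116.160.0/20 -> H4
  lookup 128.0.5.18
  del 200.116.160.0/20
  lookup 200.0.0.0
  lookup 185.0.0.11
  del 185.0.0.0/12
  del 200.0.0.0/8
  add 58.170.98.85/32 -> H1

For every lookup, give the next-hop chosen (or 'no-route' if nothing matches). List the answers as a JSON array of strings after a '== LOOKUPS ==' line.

Apply in order:
  + 133.48.0.0/12 (H3) depth=12
  - 133.48.0.0/12 clear@12
  + 133.58.88.0/24 (H0) depth=24
  Q 133.58.88.1: descend 100001010011101001011000 ; hops seen [H0] ; pick H0
  + 185.0.0.0/12 (H6) depth=12
  - 133.58.88.0/24 clear@24
  + 133.48.0.0/12 (H1) depth=12
  + 133.48.0.0/12 (H2) depth=12
  + 58.0.0.0/8 (H4) depth=8
  Q 58.18.161.200: descend 00111010 ; hops seen [H4] ; pick H4
  + 160.0.0.0/3 (H3) depth=3
  - 58.0.0.0/8 clear@8
  Q 185.0.0.102: descend 101110010000 ; hops seen [H3,H6] ; pick H6
  Q 185.0.3.30: descend 101110010000 ; hops seen [H3,H6] ; pick H6
  Q 133.48.0.2: descend 100001010011 ; hops seen [H2] ; pick H2
  + 185.9.16.96/27 (H0) depth=27
  - 160.0.0.0/3 clear@3
  - 133.48.0.0/12 clear@12
  Q 185.1.113.125: descend 101110010000 ; hops seen [H6] ; pick H6
  + 128.0.0.0/1 (H3) depth=1
  Q 185.9.16.125: descend 101110010000100100010000011 ; hops seen [H3,H6,H0] ; pick H0
  Q 185.9.16.96: descend 101110010000100100010000011 ; hops seen [H3,H6,H0] ; pick H0
  + 58.170.98.0/24 (H0) depth=24
  + 133.58.88.0/24 (H4) depth=24
  - 185.9.16.96/27 clear@27
  + 133.58.88.176/28 (H2) depth=28
  + 185.9.0.0/16 (H6) depth=16
  Q 185.9.2.38: descend 1011100100001001000 ; hops seen [H3,H6,H6] ; pick H6
  + 200.0.0.0/8 (H5) depth=8
  Q 200.126.174.140: descend 11001000 ; hops seen [H3,H5] ; pick H5
  + 200.116.160.0/20 (H4) depth=20
  Q 128.0.5.18: descend 10000 ; hops seen [H3] ; pick H3
  - 200.116.160.0/20 clear@20
  Q 200.0.0.0: descend 110010000 ; hops seen [H3,H5] ; pick H5
  Q 185.0.0.11: descend 101110010000 ; hops seen [H3,H6] ; pick H6
  - 185.0.0.0/12 clear@12
  - 200.0.0.0/8 clear@8
  + 58.170.98.85/32 (H1) depth=32

== LOOKUPS ==
["H0","H4","H6","H6","H2","H6","H0","H0","H6","H5","H3","H5","H6"]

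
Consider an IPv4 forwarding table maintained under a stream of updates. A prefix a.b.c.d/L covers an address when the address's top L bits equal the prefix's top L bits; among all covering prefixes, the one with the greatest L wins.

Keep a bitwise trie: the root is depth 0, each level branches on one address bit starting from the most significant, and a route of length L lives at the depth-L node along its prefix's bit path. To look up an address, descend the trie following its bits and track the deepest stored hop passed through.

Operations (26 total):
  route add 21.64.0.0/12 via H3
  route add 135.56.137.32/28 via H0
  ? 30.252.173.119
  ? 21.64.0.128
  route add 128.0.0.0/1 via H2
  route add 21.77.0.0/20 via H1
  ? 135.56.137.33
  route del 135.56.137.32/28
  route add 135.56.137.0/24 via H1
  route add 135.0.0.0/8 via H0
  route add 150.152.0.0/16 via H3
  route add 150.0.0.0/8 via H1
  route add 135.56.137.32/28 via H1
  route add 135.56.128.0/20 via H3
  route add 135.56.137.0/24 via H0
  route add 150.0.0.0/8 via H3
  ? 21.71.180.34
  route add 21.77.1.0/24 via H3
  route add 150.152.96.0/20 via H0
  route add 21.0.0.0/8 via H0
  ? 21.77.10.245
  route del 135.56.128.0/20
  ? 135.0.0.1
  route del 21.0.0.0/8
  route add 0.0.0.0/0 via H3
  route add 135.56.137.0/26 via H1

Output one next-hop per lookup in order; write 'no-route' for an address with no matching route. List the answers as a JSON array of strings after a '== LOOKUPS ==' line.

Process each operation:
  + 21.64.0.0/12 (H3) depth=12
  + 135.56.137.32/28 (H0) depth=28
  Q 30.252.173.119: descend 0001 ; hops seen [∅] ; pick no-route
  Q 21.64.0.128: descend 000101010100 ; hops seen [H3] ; pick H3
  + 128.0.0.0/1 (H2) depth=1
  + 21.77.0.0/20 (H1) depth=20
  Q 135.56.137.33: descend 1000011100111000100010010010 ; hops seen [H2,H0] ; pick H0
  del 135.56.137.32/28 (clear depth 28)
  + 135.56.137.0/24 (H1) depth=24
  + 135.0.0.0/8 (H0) depth=8
  + 150.152.0.0/16 (H3) depth=16
  + 150.0.0.0/8 (H1) depth=8
  + 135.56.137.32/28 (H1) depth=28
  + 135.56.128.0/20 (H3) depth=20
  + 135.56.137.0/24 (H0) depth=24
  + 150.0.0.0/8 (H3) depth=8
  Q 21.71.180.34: descend 000101010100 ; hops seen [H3] ; pick H3
  + 21.77.1.0/24 (H3) depth=24
  + 150.152.96.0/20 (H0) depth=20
  + 21.0.0.0/8 (H0) depth=8
  Q 21.77.10.245: descend 00010101010011010000 ; hops seen [H0,H3,H1] ; pick H1
  del 135.56.128.0/20 (clear depth 20)
  Q 135.0.0.1: descend 1000011100 ; hops seen [H2,H0] ; pick H0
  del 21.0.0.0/8 (clear depth 8)
  + 0.0.0.0/0 (H3) depth=0
  + 135.56.137.0/26 (H1) depth=26

== LOOKUPS ==
["no-route","H3","H0","H3","H1","H0"]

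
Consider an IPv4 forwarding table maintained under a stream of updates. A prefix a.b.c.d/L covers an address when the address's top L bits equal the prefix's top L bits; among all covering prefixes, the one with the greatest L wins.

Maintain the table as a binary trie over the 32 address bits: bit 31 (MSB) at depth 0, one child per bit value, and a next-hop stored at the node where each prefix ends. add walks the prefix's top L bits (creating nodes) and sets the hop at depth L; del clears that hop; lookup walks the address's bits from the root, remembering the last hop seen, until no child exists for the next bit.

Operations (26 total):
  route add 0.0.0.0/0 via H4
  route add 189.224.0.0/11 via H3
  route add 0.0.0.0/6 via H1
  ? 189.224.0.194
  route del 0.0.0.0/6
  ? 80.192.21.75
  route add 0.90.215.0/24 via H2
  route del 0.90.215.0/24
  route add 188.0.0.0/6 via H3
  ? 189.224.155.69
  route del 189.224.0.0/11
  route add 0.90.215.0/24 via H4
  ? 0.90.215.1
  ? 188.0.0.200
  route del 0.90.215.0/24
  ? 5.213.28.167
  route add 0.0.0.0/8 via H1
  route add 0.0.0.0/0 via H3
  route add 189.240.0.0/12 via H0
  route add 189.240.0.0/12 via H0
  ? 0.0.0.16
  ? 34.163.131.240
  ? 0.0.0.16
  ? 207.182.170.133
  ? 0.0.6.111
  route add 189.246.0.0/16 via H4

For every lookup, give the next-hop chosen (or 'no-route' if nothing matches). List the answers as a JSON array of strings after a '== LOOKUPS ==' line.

Process each operation:
  + 0.0.0.0/0 (H4) depth=0
  + 189.224.0.0/11 (H3) depth=11
  + 0.0.0.0/6 (H1) depth=6
  lookup 189.224.0.194: bits 10111101111 walk d0:H4→d1:-→d2:-→d3:-→d4:-→d5:-→d6:-→d7:-→d8:-→d9:-→d10:-→d11:H3 -> H3
  del 0.0.0.0/6 (clear depth 6)
  lookup 80.192.21.75: bits 0 walk d0:H4→d1:- -> H4
  + 0.90.215.0/24 (H2) depth=24
  del 0.90.215.0/24 (clear depth 24)
  + 188.0.0.0/6 (H3) depth=6
  lookup 189.224.155.69: bits 10111101111 walk d0:H4→d1:-→d2:-→d3:-→d4:-→d5:-→d6:H3→d7:-→d8:-→d9:-→d10:-→d11:H3 -> H3
  del 189.224.0.0/11 (clear depth 11)
  + 0.90.215.0/24 (H4) depth=24
  lookup 0.90.215.1: bits 000000000101101011010111 walk d0:H4→d1:-→d2:-→d3:-→d4:-→d5:-→d6:-→d7:-→d8:-→d9:-→d10:-→d11:-→d12:-→d13:-→d14:-→d15:-→d16:-→d17:-→d18:-→d19:-→d20:-→d21:-→d22:-→d23:-→d24:H4 -> H4
  lookup 188.0.0.200: bits 1011110 walk d0:H4→d1:-→d2:-→d3:-→d4:-→d5:-→d6:H3→d7:- -> H3
  del 0.90.215.0/24 (clear depth 24)
  lookup 5.213.28.167: bits 00000 walk d0:H4→d1:-→d2:-→d3:-→d4:-→d5:- -> H4
  + 0.0.0.0/8 (H1) depth=8
  + 0.0.0.0/0 (H3) depth=0
  + 189.240.0.0/12 (H0) depth=12
  + 189.240.0.0/12 (H0) depth=12
  lookup 0.0.0.16: bits 000000000 walk d0:H3→d1:-→d2:-→d3:-→d4:-→d5:-→d6:-→d7:-→d8:H1→d9:- -> H1
  lookup 34.163.131.240: bits 00 walk d0:H3→d1:-→d2:- -> H3
  lookup 0.0.0.16: bits 000000000 walk d0:H3→d1:-→d2:-→d3:-→d4:-→d5:-→d6:-→d7:-→d8:H1→d9:- -> H1
  lookup 207.182.170.133: bits 1 walk d0:H3→d1:- -> H3
  lookup 0.0.6.111: bits 000000000 walk d0:H3→d1:-→d2:-→d3:-→d4:-→d5:-→d6:-→d7:-→d8:H1→d9:- -> H1
  + 189.246.0.0/16 (H4) depth=16

== LOOKUPS ==
["H3","H4","H3","H4","H3","H4","H1","H3","H1","H3","H1"]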